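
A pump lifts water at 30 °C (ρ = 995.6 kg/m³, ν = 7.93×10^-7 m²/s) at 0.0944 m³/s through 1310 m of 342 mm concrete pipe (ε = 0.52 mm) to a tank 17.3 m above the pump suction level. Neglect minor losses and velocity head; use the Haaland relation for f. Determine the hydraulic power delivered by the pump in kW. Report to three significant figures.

V = 4Q/(πD²) = 1.028 m/s; Re = 4.43×10^5; ε/D = 0.00152; f = 0.02228
h_f = f(L/D)V²/2g = 4.594 m
Total head H = z + h_f = 17.3 + 4.594 = 21.89 m
P_hyd = ρgQH = 995.6·9.81·0.0944·21.89 = 20.19 kW

P_hyd ≈ 20.2 kW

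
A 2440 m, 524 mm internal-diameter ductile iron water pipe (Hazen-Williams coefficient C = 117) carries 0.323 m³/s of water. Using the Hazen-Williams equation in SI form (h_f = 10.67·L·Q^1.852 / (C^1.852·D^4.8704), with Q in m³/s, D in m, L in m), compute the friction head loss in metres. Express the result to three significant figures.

h_f ≈ 11.0 m

h_f = 10.67·2440·0.323^1.852 / (117^1.852·0.524^4.8704) = 11.05 m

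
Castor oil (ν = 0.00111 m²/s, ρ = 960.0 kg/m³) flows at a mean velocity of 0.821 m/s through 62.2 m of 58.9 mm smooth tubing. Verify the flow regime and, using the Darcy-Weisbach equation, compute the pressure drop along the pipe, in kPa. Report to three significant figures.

Δp ≈ 502 kPa

Re = VD/ν = 0.821·0.05890/0.00111 = 43.6 → laminar (Re < 2300)
f = 64/Re = 1.469
h_f = f(L/D)V²/(2g) = 1.469·(62.2/0.05890)·0.821²/(2·9.81) = 53.30 m
Δp = ρg·h_f = 960.0·9.81·53.30 = 501.9 kPa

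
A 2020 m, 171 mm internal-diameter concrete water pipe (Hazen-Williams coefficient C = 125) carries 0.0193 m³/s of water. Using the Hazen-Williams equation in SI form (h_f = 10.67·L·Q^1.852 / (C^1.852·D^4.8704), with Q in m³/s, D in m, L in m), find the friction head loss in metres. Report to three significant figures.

h_f ≈ 10.2 m

h_f = 10.67·2020·0.0193^1.852 / (125^1.852·0.171^4.8704) = 10.24 m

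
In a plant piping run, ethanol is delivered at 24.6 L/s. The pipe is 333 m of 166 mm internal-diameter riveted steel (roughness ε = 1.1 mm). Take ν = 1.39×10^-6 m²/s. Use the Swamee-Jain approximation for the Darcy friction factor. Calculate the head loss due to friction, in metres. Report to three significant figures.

V = 4Q/(πD²) = 4·0.0246/(π·0.166²) = 1.137 m/s
Re = VD/ν = 1.137·0.166/1.39×10^-6 = 1.36×10^5 → turbulent
ε/D = 1.1/166 = 0.00663
Swamee-Jain: f = 0.03392
h_f = f(L/D)V²/(2g) = 0.03392·(333/0.166)·1.137²/(2·9.81) = 4.481 m

h_f ≈ 4.48 m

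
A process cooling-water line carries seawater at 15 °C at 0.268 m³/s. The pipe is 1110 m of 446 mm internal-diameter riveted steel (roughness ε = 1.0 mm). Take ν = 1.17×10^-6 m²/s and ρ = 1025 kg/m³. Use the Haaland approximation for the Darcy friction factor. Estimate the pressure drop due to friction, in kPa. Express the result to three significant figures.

Δp ≈ 91.7 kPa

V = 4Q/(πD²) = 4·0.268/(π·0.446²) = 1.715 m/s
Re = VD/ν = 1.715·0.446/1.17×10^-6 = 6.54×10^5 → turbulent
ε/D = 1.0/446 = 0.00224
Haaland: f = 0.02443
h_f = f(L/D)V²/(2g) = 0.02443·(1110/0.446)·1.715²/(2·9.81) = 9.118 m
Δp = ρg·h_f = 1025·9.81·9.118 = 91.68 kPa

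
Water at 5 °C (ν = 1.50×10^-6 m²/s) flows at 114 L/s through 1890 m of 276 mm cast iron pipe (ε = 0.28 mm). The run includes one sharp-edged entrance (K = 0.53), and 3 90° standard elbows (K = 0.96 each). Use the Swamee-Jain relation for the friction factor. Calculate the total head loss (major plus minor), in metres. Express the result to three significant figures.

V = 4Q/(πD²) = 1.905 m/s; V²/2g = 0.1851 m
Re = 3.51×10^5, ε/D = 0.00101 → f = 0.02067 (Swamee-Jain)
Major: h_f = f(L/D)·V²/2g = 0.02067·6848·0.1851 = 26.19 m
Minor: ΣK = 3.41; h_m = ΣK·V²/2g = 0.6310 m
Total H_L = 26.19 + 0.6310 = 26.82 m

H_L ≈ 26.8 m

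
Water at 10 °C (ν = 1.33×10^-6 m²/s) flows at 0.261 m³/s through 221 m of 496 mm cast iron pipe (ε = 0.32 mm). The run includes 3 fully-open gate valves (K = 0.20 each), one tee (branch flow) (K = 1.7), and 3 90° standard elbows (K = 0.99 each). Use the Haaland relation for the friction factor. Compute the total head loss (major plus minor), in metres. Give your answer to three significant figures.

H_L ≈ 1.25 m

V = 4Q/(πD²) = 1.351 m/s; V²/2g = 0.09300 m
Re = 5.04×10^5, ε/D = 6.45×10^-4 → f = 0.01844 (Haaland)
Major: h_f = f(L/D)·V²/2g = 0.01844·445.6·0.09300 = 0.7640 m
Minor: ΣK = 5.27; h_m = ΣK·V²/2g = 0.4901 m
Total H_L = 0.7640 + 0.4901 = 1.254 m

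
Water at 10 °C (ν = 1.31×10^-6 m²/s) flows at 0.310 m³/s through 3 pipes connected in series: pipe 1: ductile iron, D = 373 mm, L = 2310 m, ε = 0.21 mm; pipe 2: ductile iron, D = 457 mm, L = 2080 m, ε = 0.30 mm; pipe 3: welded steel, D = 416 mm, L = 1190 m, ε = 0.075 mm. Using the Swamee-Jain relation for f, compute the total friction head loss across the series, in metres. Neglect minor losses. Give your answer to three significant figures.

Pipe 1: V = 2.837 m/s, Re = 8.08×10^5, ε/D = 5.63×10^-4, f = 0.01782, h_1 = f(L/D)V²/2g = 45.28 m
Pipe 2: V = 1.890 m/s, Re = 6.59×10^5, ε/D = 6.56×10^-4, f = 0.01850, h_2 = f(L/D)V²/2g = 15.33 m
Pipe 3: V = 2.281 m/s, Re = 7.24×10^5, ε/D = 1.80×10^-4, f = 0.01487, h_3 = f(L/D)V²/2g = 11.27 m
Series → Q common, losses add: H = Σh = 71.88 m

H ≈ 71.9 m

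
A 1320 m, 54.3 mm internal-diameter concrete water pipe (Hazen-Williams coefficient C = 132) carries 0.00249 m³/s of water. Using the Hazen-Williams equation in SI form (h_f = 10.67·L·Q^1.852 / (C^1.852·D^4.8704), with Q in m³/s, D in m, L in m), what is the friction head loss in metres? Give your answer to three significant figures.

h_f = 10.67·1320·0.00249^1.852 / (132^1.852·0.0543^4.8704) = 36.41 m

h_f ≈ 36.4 m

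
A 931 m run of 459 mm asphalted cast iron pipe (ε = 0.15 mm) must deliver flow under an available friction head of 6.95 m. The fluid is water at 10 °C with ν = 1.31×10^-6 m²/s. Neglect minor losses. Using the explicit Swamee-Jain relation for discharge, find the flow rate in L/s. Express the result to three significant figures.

Swamee-Jain (Type II): Q = -0.965·√(gD⁵h_f/L)·ln[ε/(3.7D) + √(3.17ν²L/(gD³h_f))]
√(gD⁵h_f/L) = √(9.81·0.459⁵·6.95/931) = 0.03863
ε/(3.7D) = 8.83×10^-5; √(3.17ν²L/(gD³h_f)) = 2.77×10^-5
Q = -0.965·0.03863·ln(1.160×10^-4) = 0.3378 m³/s
Check: V = 2.04 m/s, Re = 7.15×10^5, f = 0.01624, h_f = 7.00 m ≈ 6.95 m ✓

Q ≈ 338 L/s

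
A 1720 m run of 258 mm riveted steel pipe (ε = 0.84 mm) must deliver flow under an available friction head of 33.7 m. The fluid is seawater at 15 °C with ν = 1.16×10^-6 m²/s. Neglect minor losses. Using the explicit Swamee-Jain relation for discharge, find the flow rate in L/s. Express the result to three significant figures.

Q ≈ 100 L/s

Swamee-Jain (Type II): Q = -0.965·√(gD⁵h_f/L)·ln[ε/(3.7D) + √(3.17ν²L/(gD³h_f))]
√(gD⁵h_f/L) = √(9.81·0.258⁵·33.7/1720) = 0.01482
ε/(3.7D) = 8.80×10^-4; √(3.17ν²L/(gD³h_f)) = 3.59×10^-5
Q = -0.965·0.01482·ln(9.159×10^-4) = 0.1001 m³/s
Check: V = 1.91 m/s, Re = 4.26×10^5, f = 0.02720, h_f = 33.9 m ≈ 33.7 m ✓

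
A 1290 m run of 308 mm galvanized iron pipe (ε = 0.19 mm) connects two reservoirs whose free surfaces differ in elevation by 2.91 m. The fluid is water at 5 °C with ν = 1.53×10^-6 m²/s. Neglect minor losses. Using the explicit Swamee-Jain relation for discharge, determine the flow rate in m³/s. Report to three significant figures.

Q ≈ 0.0620 m³/s

Swamee-Jain (Type II): Q = -0.965·√(gD⁵h_f/L)·ln[ε/(3.7D) + √(3.17ν²L/(gD³h_f))]
√(gD⁵h_f/L) = √(9.81·0.308⁵·2.91/1290) = 0.007832
ε/(3.7D) = 1.67×10^-4; √(3.17ν²L/(gD³h_f)) = 1.07×10^-4
Q = -0.965·0.007832·ln(2.739×10^-4) = 0.06200 m³/s
Check: V = 0.832 m/s, Re = 1.68×10^5, f = 0.01982, h_f = 2.93 m ≈ 2.91 m ✓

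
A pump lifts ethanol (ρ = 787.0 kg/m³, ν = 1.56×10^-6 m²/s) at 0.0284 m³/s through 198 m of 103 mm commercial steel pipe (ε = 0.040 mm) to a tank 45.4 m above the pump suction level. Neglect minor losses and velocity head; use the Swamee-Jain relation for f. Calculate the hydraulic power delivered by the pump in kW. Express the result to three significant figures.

P_hyd ≈ 14.5 kW

V = 4Q/(πD²) = 3.408 m/s; Re = 2.25×10^5; ε/D = 3.88×10^-4; f = 0.01811
h_f = f(L/D)V²/2g = 20.61 m
Total head H = z + h_f = 45.4 + 20.61 = 66.01 m
P_hyd = ρgQH = 787.0·9.81·0.0284·66.01 = 14.47 kW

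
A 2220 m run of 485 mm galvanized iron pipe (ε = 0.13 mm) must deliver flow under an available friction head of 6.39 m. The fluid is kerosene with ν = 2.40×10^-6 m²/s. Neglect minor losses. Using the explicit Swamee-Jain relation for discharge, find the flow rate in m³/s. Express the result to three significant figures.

Swamee-Jain (Type II): Q = -0.965·√(gD⁵h_f/L)·ln[ε/(3.7D) + √(3.17ν²L/(gD³h_f))]
√(gD⁵h_f/L) = √(9.81·0.485⁵·6.39/2220) = 0.02753
ε/(3.7D) = 7.24×10^-5; √(3.17ν²L/(gD³h_f)) = 7.53×10^-5
Q = -0.965·0.02753·ln(1.477×10^-4) = 0.2343 m³/s
Check: V = 1.27 m/s, Re = 2.56×10^5, f = 0.01710, h_f = 6.42 m ≈ 6.39 m ✓

Q ≈ 0.234 m³/s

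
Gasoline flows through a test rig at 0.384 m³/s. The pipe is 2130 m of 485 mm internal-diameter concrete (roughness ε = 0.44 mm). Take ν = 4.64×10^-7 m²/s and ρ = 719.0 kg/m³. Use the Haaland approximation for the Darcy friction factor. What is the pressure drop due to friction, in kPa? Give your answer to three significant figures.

Δp ≈ 132 kPa

V = 4Q/(πD²) = 4·0.384/(π·0.485²) = 2.079 m/s
Re = VD/ν = 2.079·0.485/4.64×10^-7 = 2.17×10^6 → turbulent
ε/D = 0.44/485 = 9.07×10^-4
Haaland: f = 0.01935
h_f = f(L/D)V²/(2g) = 0.01935·(2130/0.485)·2.079²/(2·9.81) = 18.71 m
Δp = ρg·h_f = 719.0·9.81·18.71 = 132.0 kPa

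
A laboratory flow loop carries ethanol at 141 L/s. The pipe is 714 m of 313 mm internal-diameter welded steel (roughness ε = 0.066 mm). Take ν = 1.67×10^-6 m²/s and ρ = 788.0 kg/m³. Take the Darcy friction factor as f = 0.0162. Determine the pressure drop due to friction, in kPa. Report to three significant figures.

V = 4Q/(πD²) = 4·0.141/(π·0.313²) = 1.832 m/s
h_f = f(L/D)V²/(2g) = 0.01620·(714/0.313)·1.832²/(2·9.81) = 6.325 m
Δp = ρg·h_f = 788.0·9.81·6.325 = 48.89 kPa

Δp ≈ 48.9 kPa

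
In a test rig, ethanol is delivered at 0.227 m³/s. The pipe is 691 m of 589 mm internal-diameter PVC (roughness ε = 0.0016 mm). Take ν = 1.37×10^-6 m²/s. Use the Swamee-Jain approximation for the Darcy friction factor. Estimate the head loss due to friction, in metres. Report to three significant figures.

h_f ≈ 0.579 m

V = 4Q/(πD²) = 4·0.227/(π·0.589²) = 0.8331 m/s
Re = VD/ν = 0.8331·0.589/1.37×10^-6 = 3.58×10^5 → turbulent
ε/D = 0.0016/589 = 2.72×10^-6
Swamee-Jain: f = 0.01394
h_f = f(L/D)V²/(2g) = 0.01394·(691/0.589)·0.8331²/(2·9.81) = 0.5787 m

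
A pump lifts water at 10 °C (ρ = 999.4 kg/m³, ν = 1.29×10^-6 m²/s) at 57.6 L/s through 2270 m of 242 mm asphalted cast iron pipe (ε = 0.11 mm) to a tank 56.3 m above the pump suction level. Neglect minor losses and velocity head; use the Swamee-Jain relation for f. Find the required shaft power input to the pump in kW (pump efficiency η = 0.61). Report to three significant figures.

V = 4Q/(πD²) = 1.252 m/s; Re = 2.35×10^5; ε/D = 4.55×10^-4; f = 0.01842
h_f = f(L/D)V²/2g = 13.81 m
Total head H = z + h_f = 56.3 + 13.81 = 70.11 m
P_hyd = ρgQH = 999.4·9.81·0.0576·70.11 = 39.59 kW
P_shaft = P_hyd/η = 39.59/0.61 = 64.91 kW

P_shaft ≈ 64.9 kW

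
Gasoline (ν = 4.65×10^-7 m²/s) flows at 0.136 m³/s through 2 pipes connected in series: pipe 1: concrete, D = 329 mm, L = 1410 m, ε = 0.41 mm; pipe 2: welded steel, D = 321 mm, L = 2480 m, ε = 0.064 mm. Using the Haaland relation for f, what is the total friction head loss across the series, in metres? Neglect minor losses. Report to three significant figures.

Pipe 1: V = 1.600 m/s, Re = 1.13×10^6, ε/D = 0.00125, f = 0.02097, h_1 = f(L/D)V²/2g = 11.73 m
Pipe 2: V = 1.681 m/s, Re = 1.16×10^6, ε/D = 1.99×10^-4, f = 0.01449, h_2 = f(L/D)V²/2g = 16.11 m
Series → Q common, losses add: H = Σh = 27.84 m

H ≈ 27.8 m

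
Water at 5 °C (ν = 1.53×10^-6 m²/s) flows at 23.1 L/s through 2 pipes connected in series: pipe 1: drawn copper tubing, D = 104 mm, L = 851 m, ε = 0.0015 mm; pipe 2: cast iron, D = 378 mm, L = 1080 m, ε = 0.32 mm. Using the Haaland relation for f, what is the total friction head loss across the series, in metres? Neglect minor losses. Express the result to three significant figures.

H ≈ 48.9 m

Pipe 1: V = 2.719 m/s, Re = 1.85×10^5, ε/D = 1.44×10^-5, f = 0.01582, h_1 = f(L/D)V²/2g = 48.80 m
Pipe 2: V = 0.2058 m/s, Re = 5.09×10^4, ε/D = 8.47×10^-4, f = 0.02324, h_2 = f(L/D)V²/2g = 0.1434 m
Series → Q common, losses add: H = Σh = 48.94 m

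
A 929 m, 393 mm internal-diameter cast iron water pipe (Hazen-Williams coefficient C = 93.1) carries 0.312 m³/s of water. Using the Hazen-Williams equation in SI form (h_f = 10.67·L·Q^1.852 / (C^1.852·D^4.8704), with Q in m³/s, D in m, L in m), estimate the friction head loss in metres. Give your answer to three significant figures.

h_f ≈ 24.5 m

h_f = 10.67·929·0.312^1.852 / (93.1^1.852·0.393^4.8704) = 24.45 m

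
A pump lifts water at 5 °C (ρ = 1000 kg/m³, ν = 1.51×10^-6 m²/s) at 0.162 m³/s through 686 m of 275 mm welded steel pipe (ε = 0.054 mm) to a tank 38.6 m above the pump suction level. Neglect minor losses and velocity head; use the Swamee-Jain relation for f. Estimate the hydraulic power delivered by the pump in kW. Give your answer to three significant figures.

P_hyd ≈ 84.6 kW

V = 4Q/(πD²) = 2.727 m/s; Re = 4.97×10^5; ε/D = 1.96×10^-4; f = 0.01549
h_f = f(L/D)V²/2g = 14.65 m
Total head H = z + h_f = 38.6 + 14.65 = 53.25 m
P_hyd = ρgQH = 1000·9.81·0.162·53.25 = 84.62 kW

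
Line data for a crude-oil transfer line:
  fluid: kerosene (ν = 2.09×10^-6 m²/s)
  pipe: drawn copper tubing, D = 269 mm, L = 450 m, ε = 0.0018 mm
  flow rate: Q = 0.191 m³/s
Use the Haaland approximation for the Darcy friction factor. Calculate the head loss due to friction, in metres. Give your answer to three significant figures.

h_f ≈ 13.0 m

V = 4Q/(πD²) = 4·0.191/(π·0.269²) = 3.361 m/s
Re = VD/ν = 3.361·0.269/2.09×10^-6 = 4.33×10^5 → turbulent
ε/D = 0.0018/269 = 6.69×10^-6
Haaland: f = 0.01348
h_f = f(L/D)V²/(2g) = 0.01348·(450/0.269)·3.361²/(2·9.81) = 12.98 m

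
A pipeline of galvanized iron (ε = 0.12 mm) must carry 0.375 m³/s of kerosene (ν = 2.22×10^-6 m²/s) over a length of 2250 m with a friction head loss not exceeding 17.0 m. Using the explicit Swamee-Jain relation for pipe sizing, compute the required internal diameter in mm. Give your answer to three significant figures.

Swamee-Jain (Type III): D = 0.66·[ε^1.25·(LQ²/(gh_f))^4.75 + ν·Q^9.4·(L/(gh_f))^5.2]^0.04
LQ²/(gh_f) = 1.897; L/(gh_f) = 13.49
Term 1 = ε^1.25·(…)^4.75 = 2.63×10^-4; Term 2 = ν·Q^9.4·(…)^5.2 = 1.65×10^-4
D = 0.66·(2.63×10^-4 + 1.65×10^-4)^0.04 = 0.4840 m = 484 mm
Check: V = 2.04 m/s, Re = 4.44×10^5, f = 0.01609, h_f = 15.8 m ≈ 17.0 m ✓

D ≈ 484 mm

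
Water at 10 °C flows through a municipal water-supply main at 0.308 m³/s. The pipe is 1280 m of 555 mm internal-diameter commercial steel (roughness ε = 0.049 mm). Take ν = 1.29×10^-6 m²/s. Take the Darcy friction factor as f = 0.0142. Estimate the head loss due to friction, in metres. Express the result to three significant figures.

h_f ≈ 2.71 m

V = 4Q/(πD²) = 4·0.308/(π·0.555²) = 1.273 m/s
h_f = f(L/D)V²/(2g) = 0.01420·(1280/0.555)·1.273²/(2·9.81) = 2.706 m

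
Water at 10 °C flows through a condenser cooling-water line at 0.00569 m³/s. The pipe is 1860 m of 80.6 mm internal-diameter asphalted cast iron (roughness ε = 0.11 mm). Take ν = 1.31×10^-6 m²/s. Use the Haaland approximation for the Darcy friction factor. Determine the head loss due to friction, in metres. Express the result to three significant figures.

h_f ≈ 35.0 m

V = 4Q/(πD²) = 4·0.00569/(π·0.0806²) = 1.115 m/s
Re = VD/ν = 1.115·0.0806/1.31×10^-6 = 6.86×10^4 → turbulent
ε/D = 0.11/80.6 = 0.00136
Haaland: f = 0.02391
h_f = f(L/D)V²/(2g) = 0.02391·(1860/0.0806)·1.115²/(2·9.81) = 34.97 m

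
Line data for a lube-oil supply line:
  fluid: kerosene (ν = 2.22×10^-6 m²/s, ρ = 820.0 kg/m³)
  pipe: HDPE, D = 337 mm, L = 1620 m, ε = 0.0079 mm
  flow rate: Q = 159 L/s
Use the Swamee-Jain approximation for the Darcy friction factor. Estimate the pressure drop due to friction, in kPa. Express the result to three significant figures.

Δp ≈ 93.4 kPa

V = 4Q/(πD²) = 4·0.159/(π·0.337²) = 1.783 m/s
Re = VD/ν = 1.783·0.337/2.22×10^-6 = 2.71×10^5 → turbulent
ε/D = 0.0079/337 = 2.34×10^-5
Swamee-Jain: f = 0.01491
h_f = f(L/D)V²/(2g) = 0.01491·(1620/0.337)·1.783²/(2·9.81) = 11.61 m
Δp = ρg·h_f = 820.0·9.81·11.61 = 93.39 kPa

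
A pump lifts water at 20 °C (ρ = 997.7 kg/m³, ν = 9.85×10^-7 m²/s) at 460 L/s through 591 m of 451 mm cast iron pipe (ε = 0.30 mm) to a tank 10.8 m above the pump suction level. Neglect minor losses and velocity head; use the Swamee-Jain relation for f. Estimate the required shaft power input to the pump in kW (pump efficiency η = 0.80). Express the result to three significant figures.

V = 4Q/(πD²) = 2.879 m/s; Re = 1.32×10^6; ε/D = 6.65×10^-4; f = 0.01822
h_f = f(L/D)V²/2g = 10.09 m
Total head H = z + h_f = 10.8 + 10.09 = 20.89 m
P_hyd = ρgQH = 997.7·9.81·0.460·20.89 = 94.05 kW
P_shaft = P_hyd/η = 94.05/0.80 = 117.6 kW

P_shaft ≈ 118 kW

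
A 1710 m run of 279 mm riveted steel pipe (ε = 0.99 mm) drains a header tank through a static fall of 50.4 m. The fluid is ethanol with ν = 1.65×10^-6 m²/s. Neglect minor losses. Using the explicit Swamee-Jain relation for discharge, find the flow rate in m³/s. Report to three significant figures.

Swamee-Jain (Type II): Q = -0.965·√(gD⁵h_f/L)·ln[ε/(3.7D) + √(3.17ν²L/(gD³h_f))]
√(gD⁵h_f/L) = √(9.81·0.279⁵·50.4/1710) = 0.02211
ε/(3.7D) = 9.59×10^-4; √(3.17ν²L/(gD³h_f)) = 3.71×10^-5
Q = -0.965·0.02211·ln(9.961×10^-4) = 0.1475 m³/s
Check: V = 2.41 m/s, Re = 4.08×10^5, f = 0.02786, h_f = 50.6 m ≈ 50.4 m ✓

Q ≈ 0.147 m³/s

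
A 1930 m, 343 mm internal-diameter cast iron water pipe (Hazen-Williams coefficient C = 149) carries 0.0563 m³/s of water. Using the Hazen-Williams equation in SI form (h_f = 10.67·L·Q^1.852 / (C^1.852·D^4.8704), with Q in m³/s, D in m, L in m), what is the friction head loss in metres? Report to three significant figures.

h_f = 10.67·1930·0.0563^1.852 / (149^1.852·0.343^4.8704) = 1.731 m

h_f ≈ 1.73 m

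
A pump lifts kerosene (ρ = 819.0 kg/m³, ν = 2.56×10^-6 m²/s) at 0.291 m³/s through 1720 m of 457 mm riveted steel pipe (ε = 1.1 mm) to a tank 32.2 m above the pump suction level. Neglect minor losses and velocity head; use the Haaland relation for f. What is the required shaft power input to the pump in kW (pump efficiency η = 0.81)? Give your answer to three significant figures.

V = 4Q/(πD²) = 1.774 m/s; Re = 3.17×10^5; ε/D = 0.00241; f = 0.02511
h_f = f(L/D)V²/2g = 15.16 m
Total head H = z + h_f = 32.2 + 15.16 = 47.36 m
P_hyd = ρgQH = 819.0·9.81·0.291·47.36 = 110.7 kW
P_shaft = P_hyd/η = 110.7/0.81 = 136.7 kW

P_shaft ≈ 137 kW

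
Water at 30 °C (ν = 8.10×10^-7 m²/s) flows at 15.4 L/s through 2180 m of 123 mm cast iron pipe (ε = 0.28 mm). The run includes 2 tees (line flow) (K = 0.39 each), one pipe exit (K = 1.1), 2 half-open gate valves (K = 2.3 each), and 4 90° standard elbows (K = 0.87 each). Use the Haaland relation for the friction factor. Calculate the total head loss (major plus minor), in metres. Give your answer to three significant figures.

V = 4Q/(πD²) = 1.296 m/s; V²/2g = 0.08561 m
Re = 1.97×10^5, ε/D = 0.00228 → f = 0.02503 (Haaland)
Major: h_f = f(L/D)·V²/2g = 0.02503·17724·0.08561 = 37.98 m
Minor: ΣK = 9.96; h_m = ΣK·V²/2g = 0.8527 m
Total H_L = 37.98 + 0.8527 = 38.83 m

H_L ≈ 38.8 m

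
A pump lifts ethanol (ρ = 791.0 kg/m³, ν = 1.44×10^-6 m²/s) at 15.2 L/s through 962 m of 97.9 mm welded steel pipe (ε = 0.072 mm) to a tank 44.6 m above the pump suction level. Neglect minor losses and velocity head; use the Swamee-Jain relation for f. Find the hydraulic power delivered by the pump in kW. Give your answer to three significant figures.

V = 4Q/(πD²) = 2.019 m/s; Re = 1.37×10^5; ε/D = 7.35×10^-4; f = 0.02071
h_f = f(L/D)V²/2g = 42.29 m
Total head H = z + h_f = 44.6 + 42.29 = 86.89 m
P_hyd = ρgQH = 791.0·9.81·0.0152·86.89 = 10.25 kW

P_hyd ≈ 10.2 kW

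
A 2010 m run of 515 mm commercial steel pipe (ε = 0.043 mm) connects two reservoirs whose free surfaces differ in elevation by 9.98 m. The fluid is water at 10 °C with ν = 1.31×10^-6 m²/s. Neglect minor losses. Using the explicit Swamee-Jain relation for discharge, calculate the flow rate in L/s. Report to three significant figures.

Swamee-Jain (Type II): Q = -0.965·√(gD⁵h_f/L)·ln[ε/(3.7D) + √(3.17ν²L/(gD³h_f))]
√(gD⁵h_f/L) = √(9.81·0.515⁵·9.98/2010) = 0.04201
ε/(3.7D) = 2.26×10^-5; √(3.17ν²L/(gD³h_f)) = 2.86×10^-5
Q = -0.965·0.04201·ln(5.116×10^-5) = 0.4005 m³/s
Check: V = 1.92 m/s, Re = 7.56×10^5, f = 0.01362, h_f = 10.0 m ≈ 9.98 m ✓

Q ≈ 401 L/s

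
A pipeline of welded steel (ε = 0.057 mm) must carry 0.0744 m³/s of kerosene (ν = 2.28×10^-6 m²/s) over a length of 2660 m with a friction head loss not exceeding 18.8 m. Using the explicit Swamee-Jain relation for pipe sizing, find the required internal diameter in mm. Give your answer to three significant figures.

Swamee-Jain (Type III): D = 0.66·[ε^1.25·(LQ²/(gh_f))^4.75 + ν·Q^9.4·(L/(gh_f))^5.2]^0.04
LQ²/(gh_f) = 0.07984; L/(gh_f) = 14.42
Term 1 = ε^1.25·(…)^4.75 = 3.02×10^-11; Term 2 = ν·Q^9.4·(…)^5.2 = 6.00×10^-11
D = 0.66·(3.02×10^-11 + 6.00×10^-11)^0.04 = 0.2617 m = 262 mm
Check: V = 1.38 m/s, Re = 1.59×10^5, f = 0.01780, h_f = 17.6 m ≈ 18.8 m ✓

D ≈ 262 mm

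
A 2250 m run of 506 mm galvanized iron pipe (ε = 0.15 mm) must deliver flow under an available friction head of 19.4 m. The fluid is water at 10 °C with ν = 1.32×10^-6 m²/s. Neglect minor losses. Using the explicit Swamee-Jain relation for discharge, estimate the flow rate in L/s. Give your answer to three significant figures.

Q ≈ 469 L/s

Swamee-Jain (Type II): Q = -0.965·√(gD⁵h_f/L)·ln[ε/(3.7D) + √(3.17ν²L/(gD³h_f))]
√(gD⁵h_f/L) = √(9.81·0.506⁵·19.4/2250) = 0.05297
ε/(3.7D) = 8.01×10^-5; √(3.17ν²L/(gD³h_f)) = 2.25×10^-5
Q = -0.965·0.05297·ln(1.026×10^-4) = 0.4695 m³/s
Check: V = 2.33 m/s, Re = 8.95×10^5, f = 0.01580, h_f = 19.5 m ≈ 19.4 m ✓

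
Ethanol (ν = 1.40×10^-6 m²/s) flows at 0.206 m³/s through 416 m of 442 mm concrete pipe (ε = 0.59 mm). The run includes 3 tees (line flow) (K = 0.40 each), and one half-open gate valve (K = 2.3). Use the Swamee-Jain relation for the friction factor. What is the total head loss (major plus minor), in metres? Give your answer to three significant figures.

V = 4Q/(πD²) = 1.343 m/s; V²/2g = 0.09187 m
Re = 4.24×10^5, ε/D = 0.00133 → f = 0.02179 (Swamee-Jain)
Major: h_f = f(L/D)·V²/2g = 0.02179·941.2·0.09187 = 1.884 m
Minor: ΣK = 3.50; h_m = ΣK·V²/2g = 0.3215 m
Total H_L = 1.884 + 0.3215 = 2.206 m

H_L ≈ 2.21 m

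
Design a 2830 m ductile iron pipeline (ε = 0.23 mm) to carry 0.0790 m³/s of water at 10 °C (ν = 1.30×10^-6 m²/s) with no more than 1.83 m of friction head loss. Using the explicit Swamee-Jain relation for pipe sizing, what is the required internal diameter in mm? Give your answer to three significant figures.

D ≈ 441 mm

Swamee-Jain (Type III): D = 0.66·[ε^1.25·(LQ²/(gh_f))^4.75 + ν·Q^9.4·(L/(gh_f))^5.2]^0.04
LQ²/(gh_f) = 0.9838; L/(gh_f) = 157.6
Term 1 = ε^1.25·(…)^4.75 = 2.62×10^-5; Term 2 = ν·Q^9.4·(…)^5.2 = 1.51×10^-5
D = 0.66·(2.62×10^-5 + 1.51×10^-5)^0.04 = 0.4408 m = 441 mm
Check: V = 0.518 m/s, Re = 1.76×10^5, f = 0.01928, h_f = 1.69 m ≈ 1.83 m ✓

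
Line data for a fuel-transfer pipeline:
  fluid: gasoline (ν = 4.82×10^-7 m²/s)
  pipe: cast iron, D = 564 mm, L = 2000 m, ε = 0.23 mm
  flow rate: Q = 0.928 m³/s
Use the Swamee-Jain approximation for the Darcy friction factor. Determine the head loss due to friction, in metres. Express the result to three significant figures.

h_f ≈ 40.3 m

V = 4Q/(πD²) = 4·0.928/(π·0.564²) = 3.714 m/s
Re = VD/ν = 3.714·0.564/4.82×10^-7 = 4.35×10^6 → turbulent
ε/D = 0.23/564 = 4.08×10^-4
Swamee-Jain: f = 0.01615
h_f = f(L/D)V²/(2g) = 0.01615·(2000/0.564)·3.714²/(2·9.81) = 40.27 m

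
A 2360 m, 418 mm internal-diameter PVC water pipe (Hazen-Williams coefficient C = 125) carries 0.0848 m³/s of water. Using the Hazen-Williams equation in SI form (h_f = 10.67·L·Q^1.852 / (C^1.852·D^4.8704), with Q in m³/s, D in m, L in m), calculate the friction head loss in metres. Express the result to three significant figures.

h_f = 10.67·2360·0.0848^1.852 / (125^1.852·0.418^4.8704) = 2.388 m

h_f ≈ 2.39 m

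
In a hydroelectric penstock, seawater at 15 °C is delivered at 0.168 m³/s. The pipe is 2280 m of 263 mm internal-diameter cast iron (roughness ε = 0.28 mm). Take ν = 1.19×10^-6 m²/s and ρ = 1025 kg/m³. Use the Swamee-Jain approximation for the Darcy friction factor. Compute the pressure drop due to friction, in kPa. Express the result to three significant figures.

Δp ≈ 870 kPa

V = 4Q/(πD²) = 4·0.168/(π·0.263²) = 3.092 m/s
Re = VD/ν = 3.092·0.263/1.19×10^-6 = 6.83×10^5 → turbulent
ε/D = 0.28/263 = 0.00106
Swamee-Jain: f = 0.02047
h_f = f(L/D)V²/(2g) = 0.02047·(2280/0.263)·3.092²/(2·9.81) = 86.49 m
Δp = ρg·h_f = 1025·9.81·86.49 = 869.7 kPa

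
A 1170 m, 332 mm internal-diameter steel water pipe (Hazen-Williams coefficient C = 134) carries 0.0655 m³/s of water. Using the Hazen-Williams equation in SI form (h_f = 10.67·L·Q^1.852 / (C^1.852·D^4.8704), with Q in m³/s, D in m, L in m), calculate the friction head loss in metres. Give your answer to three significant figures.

h_f = 10.67·1170·0.0655^1.852 / (134^1.852·0.332^4.8704) = 1.981 m

h_f ≈ 1.98 m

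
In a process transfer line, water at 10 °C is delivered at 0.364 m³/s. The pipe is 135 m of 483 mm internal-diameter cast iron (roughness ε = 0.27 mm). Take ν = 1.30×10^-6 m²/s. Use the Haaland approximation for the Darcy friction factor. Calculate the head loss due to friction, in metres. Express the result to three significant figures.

V = 4Q/(πD²) = 4·0.364/(π·0.483²) = 1.987 m/s
Re = VD/ν = 1.987·0.483/1.30×10^-6 = 7.38×10^5 → turbulent
ε/D = 0.27/483 = 5.59×10^-4
Haaland: f = 0.01770
h_f = f(L/D)V²/(2g) = 0.01770·(135/0.483)·1.987²/(2·9.81) = 0.9953 m

h_f ≈ 0.995 m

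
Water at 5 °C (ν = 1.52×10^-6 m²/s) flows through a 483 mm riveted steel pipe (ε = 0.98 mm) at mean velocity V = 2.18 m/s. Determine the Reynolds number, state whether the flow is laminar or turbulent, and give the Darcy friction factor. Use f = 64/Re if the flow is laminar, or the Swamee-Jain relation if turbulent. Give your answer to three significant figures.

Re ≈ 6.93×10^5; turbulent; f ≈ 0.0239

Re = VD/ν = 2.180·0.483/1.52×10^-6 = 6.93×10^5
Re > 4000 → turbulent; ε/D = 0.00203
Swamee-Jain: f = 0.02387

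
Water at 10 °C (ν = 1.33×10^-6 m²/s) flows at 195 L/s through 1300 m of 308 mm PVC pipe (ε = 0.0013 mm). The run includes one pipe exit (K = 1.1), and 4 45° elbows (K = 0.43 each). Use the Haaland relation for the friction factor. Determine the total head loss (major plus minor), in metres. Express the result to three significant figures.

H_L ≈ 19.7 m

V = 4Q/(πD²) = 2.617 m/s; V²/2g = 0.3491 m
Re = 6.06×10^5, ε/D = 4.22×10^-6 → f = 0.01268 (Haaland)
Major: h_f = f(L/D)·V²/2g = 0.01268·4221·0.3491 = 18.68 m
Minor: ΣK = 2.82; h_m = ΣK·V²/2g = 0.9845 m
Total H_L = 18.68 + 0.9845 = 19.67 m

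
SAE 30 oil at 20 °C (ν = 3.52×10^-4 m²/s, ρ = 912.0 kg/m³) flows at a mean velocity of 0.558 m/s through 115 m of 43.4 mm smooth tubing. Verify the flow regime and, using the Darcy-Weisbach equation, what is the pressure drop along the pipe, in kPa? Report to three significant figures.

Re = VD/ν = 0.558·0.04340/3.52×10^-4 = 68.8 → laminar (Re < 2300)
f = 64/Re = 0.9302
h_f = f(L/D)V²/(2g) = 0.9302·(115/0.04340)·0.558²/(2·9.81) = 39.12 m
Δp = ρg·h_f = 912.0·9.81·39.12 = 350.0 kPa

Δp ≈ 350 kPa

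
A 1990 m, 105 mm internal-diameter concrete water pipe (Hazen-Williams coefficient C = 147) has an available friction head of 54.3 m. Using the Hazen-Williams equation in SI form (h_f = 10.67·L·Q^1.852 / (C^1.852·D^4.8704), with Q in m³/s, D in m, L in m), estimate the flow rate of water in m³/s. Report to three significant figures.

Rearranging: Q = [h_f·C^1.852·D^4.8704 / (10.67·L)]^(1/1.852)
Q = [54.3·147^1.852·0.105^4.8704 / (10.67·1990)]^0.540 = 0.01562 m³/s

Q ≈ 0.0156 m³/s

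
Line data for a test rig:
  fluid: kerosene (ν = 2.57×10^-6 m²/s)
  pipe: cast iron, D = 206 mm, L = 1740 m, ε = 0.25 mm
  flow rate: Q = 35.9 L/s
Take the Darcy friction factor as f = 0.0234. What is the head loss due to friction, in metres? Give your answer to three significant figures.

V = 4Q/(πD²) = 4·0.0359/(π·0.206²) = 1.077 m/s
h_f = f(L/D)V²/(2g) = 0.02340·(1740/0.206)·1.077²/(2·9.81) = 11.69 m

h_f ≈ 11.7 m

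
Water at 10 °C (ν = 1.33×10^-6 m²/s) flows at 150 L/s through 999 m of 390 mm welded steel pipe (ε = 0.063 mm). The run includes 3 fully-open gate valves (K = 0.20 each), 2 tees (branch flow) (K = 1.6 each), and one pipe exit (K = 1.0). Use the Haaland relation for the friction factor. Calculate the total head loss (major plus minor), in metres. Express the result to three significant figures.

V = 4Q/(πD²) = 1.256 m/s; V²/2g = 0.08036 m
Re = 3.68×10^5, ε/D = 1.62×10^-4 → f = 0.01539 (Haaland)
Major: h_f = f(L/D)·V²/2g = 0.01539·2562·0.08036 = 3.167 m
Minor: ΣK = 4.80; h_m = ΣK·V²/2g = 0.3857 m
Total H_L = 3.167 + 0.3857 = 3.553 m

H_L ≈ 3.55 m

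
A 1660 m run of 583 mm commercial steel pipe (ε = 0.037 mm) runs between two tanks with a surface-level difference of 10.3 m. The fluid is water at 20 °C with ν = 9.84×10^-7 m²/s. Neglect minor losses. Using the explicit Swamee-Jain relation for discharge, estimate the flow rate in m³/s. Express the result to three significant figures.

Swamee-Jain (Type II): Q = -0.965·√(gD⁵h_f/L)·ln[ε/(3.7D) + √(3.17ν²L/(gD³h_f))]
√(gD⁵h_f/L) = √(9.81·0.583⁵·10.3/1660) = 0.06403
ε/(3.7D) = 1.72×10^-5; √(3.17ν²L/(gD³h_f)) = 1.60×10^-5
Q = -0.965·0.06403·ln(3.310×10^-5) = 0.6374 m³/s
Check: V = 2.39 m/s, Re = 1.41×10^6, f = 0.01251, h_f = 10.4 m ≈ 10.3 m ✓

Q ≈ 0.637 m³/s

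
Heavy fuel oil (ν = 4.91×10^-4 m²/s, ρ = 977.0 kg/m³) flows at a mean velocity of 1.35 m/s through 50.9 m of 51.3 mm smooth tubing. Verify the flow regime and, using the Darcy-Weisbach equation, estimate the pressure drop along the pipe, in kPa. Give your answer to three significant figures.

Re = VD/ν = 1.35·0.05130/4.91×10^-4 = 141 → laminar (Re < 2300)
f = 64/Re = 0.4537
h_f = f(L/D)V²/(2g) = 0.4537·(50.9/0.05130)·1.35²/(2·9.81) = 41.82 m
Δp = ρg·h_f = 977.0·9.81·41.82 = 400.8 kPa

Δp ≈ 401 kPa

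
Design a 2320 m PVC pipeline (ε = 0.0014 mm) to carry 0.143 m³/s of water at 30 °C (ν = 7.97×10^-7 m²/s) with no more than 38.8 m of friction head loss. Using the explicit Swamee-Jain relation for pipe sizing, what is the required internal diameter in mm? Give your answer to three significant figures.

Swamee-Jain (Type III): D = 0.66·[ε^1.25·(LQ²/(gh_f))^4.75 + ν·Q^9.4·(L/(gh_f))^5.2]^0.04
LQ²/(gh_f) = 0.1246; L/(gh_f) = 6.095
Term 1 = ε^1.25·(…)^4.75 = 2.44×10^-12; Term 2 = ν·Q^9.4·(…)^5.2 = 1.11×10^-10
D = 0.66·(2.44×10^-12 + 1.11×10^-10)^0.04 = 0.2640 m = 264 mm
Check: V = 2.61 m/s, Re = 8.65×10^5, f = 0.01202, h_f = 36.7 m ≈ 38.8 m ✓

D ≈ 264 mm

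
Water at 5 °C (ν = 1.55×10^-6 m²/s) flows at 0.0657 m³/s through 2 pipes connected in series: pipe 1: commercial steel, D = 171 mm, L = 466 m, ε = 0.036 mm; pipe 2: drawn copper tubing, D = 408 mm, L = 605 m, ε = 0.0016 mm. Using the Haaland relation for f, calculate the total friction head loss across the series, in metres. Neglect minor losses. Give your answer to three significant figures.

H ≈ 18.6 m

Pipe 1: V = 2.861 m/s, Re = 3.16×10^5, ε/D = 2.11×10^-4, f = 0.01606, h_1 = f(L/D)V²/2g = 18.25 m
Pipe 2: V = 0.5025 m/s, Re = 1.32×10^5, ε/D = 3.92×10^-6, f = 0.01684, h_2 = f(L/D)V²/2g = 0.3215 m
Series → Q common, losses add: H = Σh = 18.57 m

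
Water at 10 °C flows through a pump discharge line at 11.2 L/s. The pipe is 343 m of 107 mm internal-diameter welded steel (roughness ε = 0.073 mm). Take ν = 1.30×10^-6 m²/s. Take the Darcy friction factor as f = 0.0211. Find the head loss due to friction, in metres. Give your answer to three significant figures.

V = 4Q/(πD²) = 4·0.0112/(π·0.107²) = 1.246 m/s
h_f = f(L/D)V²/(2g) = 0.02110·(343/0.107)·1.246²/(2·9.81) = 5.348 m

h_f ≈ 5.35 m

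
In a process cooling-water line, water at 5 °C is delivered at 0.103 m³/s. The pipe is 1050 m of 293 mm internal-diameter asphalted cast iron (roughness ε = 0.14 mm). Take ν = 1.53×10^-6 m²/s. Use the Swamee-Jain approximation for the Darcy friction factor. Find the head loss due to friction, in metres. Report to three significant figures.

V = 4Q/(πD²) = 4·0.103/(π·0.293²) = 1.528 m/s
Re = VD/ν = 1.528·0.293/1.53×10^-6 = 2.93×10^5 → turbulent
ε/D = 0.14/293 = 4.78×10^-4
Swamee-Jain: f = 0.01823
h_f = f(L/D)V²/(2g) = 0.01823·(1050/0.293)·1.528²/(2·9.81) = 7.772 m

h_f ≈ 7.77 m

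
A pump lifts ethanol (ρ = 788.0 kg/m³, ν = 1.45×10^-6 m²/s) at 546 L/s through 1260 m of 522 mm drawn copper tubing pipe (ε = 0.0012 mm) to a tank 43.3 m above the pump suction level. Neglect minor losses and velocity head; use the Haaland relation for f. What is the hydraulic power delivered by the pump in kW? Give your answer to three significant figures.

V = 4Q/(πD²) = 2.551 m/s; Re = 9.18×10^5; ε/D = 2.30×10^-6; f = 0.01179
h_f = f(L/D)V²/2g = 9.440 m
Total head H = z + h_f = 43.3 + 9.440 = 52.74 m
P_hyd = ρgQH = 788.0·9.81·0.546·52.74 = 222.6 kW

P_hyd ≈ 223 kW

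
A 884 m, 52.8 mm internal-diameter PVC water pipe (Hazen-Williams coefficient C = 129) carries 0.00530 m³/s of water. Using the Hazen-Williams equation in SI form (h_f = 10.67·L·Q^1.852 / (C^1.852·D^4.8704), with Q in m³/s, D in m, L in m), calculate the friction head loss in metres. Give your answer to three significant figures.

h_f ≈ 118 m

h_f = 10.67·884·0.00530^1.852 / (129^1.852·0.0528^4.8704) = 118.2 m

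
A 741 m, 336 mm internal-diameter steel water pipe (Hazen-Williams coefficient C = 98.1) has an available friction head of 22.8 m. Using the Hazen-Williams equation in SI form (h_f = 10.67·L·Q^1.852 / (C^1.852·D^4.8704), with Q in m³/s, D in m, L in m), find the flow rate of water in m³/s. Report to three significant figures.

Q ≈ 0.237 m³/s

Rearranging: Q = [h_f·C^1.852·D^4.8704 / (10.67·L)]^(1/1.852)
Q = [22.8·98.1^1.852·0.336^4.8704 / (10.67·741)]^0.540 = 0.2369 m³/s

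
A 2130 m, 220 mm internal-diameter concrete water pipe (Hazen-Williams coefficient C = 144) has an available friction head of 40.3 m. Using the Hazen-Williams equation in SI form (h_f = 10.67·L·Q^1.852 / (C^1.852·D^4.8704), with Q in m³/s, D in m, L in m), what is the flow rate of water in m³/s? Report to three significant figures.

Q ≈ 0.0878 m³/s

Rearranging: Q = [h_f·C^1.852·D^4.8704 / (10.67·L)]^(1/1.852)
Q = [40.3·144^1.852·0.220^4.8704 / (10.67·2130)]^0.540 = 0.08780 m³/s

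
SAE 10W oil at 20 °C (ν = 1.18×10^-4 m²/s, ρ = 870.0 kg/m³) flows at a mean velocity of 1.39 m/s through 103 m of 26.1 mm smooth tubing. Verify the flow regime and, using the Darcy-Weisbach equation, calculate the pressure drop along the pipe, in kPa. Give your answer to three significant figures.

Re = VD/ν = 1.39·0.02610/1.18×10^-4 = 307 → laminar (Re < 2300)
f = 64/Re = 0.2082
h_f = f(L/D)V²/(2g) = 0.2082·(103/0.02610)·1.39²/(2·9.81) = 80.90 m
Δp = ρg·h_f = 870.0·9.81·80.90 = 690.4 kPa

Δp ≈ 690 kPa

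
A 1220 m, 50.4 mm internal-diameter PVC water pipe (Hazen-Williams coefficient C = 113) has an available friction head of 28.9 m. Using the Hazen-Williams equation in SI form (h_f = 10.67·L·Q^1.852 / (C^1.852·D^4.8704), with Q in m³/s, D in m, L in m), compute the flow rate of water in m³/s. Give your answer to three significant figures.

Rearranging: Q = [h_f·C^1.852·D^4.8704 / (10.67·L)]^(1/1.852)
Q = [28.9·113^1.852·0.0504^4.8704 / (10.67·1220)]^0.540 = 0.001614 m³/s

Q ≈ 0.00161 m³/s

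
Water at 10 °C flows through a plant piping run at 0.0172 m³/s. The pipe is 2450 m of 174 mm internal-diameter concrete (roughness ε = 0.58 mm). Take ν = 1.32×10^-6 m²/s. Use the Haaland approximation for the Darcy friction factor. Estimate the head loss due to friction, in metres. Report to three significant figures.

h_f ≈ 10.6 m

V = 4Q/(πD²) = 4·0.0172/(π·0.174²) = 0.7233 m/s
Re = VD/ν = 0.7233·0.174/1.32×10^-6 = 9.53×10^4 → turbulent
ε/D = 0.58/174 = 0.00333
Haaland: f = 0.02816
h_f = f(L/D)V²/(2g) = 0.02816·(2450/0.174)·0.7233²/(2·9.81) = 10.57 m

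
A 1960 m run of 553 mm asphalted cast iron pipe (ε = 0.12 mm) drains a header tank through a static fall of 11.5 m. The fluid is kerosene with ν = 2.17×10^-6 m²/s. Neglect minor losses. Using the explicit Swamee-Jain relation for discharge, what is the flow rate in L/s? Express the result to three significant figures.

Q ≈ 486 L/s

Swamee-Jain (Type II): Q = -0.965·√(gD⁵h_f/L)·ln[ε/(3.7D) + √(3.17ν²L/(gD³h_f))]
√(gD⁵h_f/L) = √(9.81·0.553⁵·11.5/1960) = 0.05456
ε/(3.7D) = 5.86×10^-5; √(3.17ν²L/(gD³h_f)) = 3.92×10^-5
Q = -0.965·0.05456·ln(9.781×10^-5) = 0.4861 m³/s
Check: V = 2.02 m/s, Re = 5.16×10^5, f = 0.01563, h_f = 11.6 m ≈ 11.5 m ✓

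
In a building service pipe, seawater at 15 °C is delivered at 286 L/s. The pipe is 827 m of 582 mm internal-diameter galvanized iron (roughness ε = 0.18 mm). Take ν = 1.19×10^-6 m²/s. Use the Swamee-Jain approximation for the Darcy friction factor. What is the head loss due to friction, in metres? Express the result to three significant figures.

h_f ≈ 1.37 m

V = 4Q/(πD²) = 4·0.286/(π·0.582²) = 1.075 m/s
Re = VD/ν = 1.075·0.582/1.19×10^-6 = 5.26×10^5 → turbulent
ε/D = 0.18/582 = 3.09×10^-4
Swamee-Jain: f = 0.01639
h_f = f(L/D)V²/(2g) = 0.01639·(827/0.582)·1.075²/(2·9.81) = 1.372 m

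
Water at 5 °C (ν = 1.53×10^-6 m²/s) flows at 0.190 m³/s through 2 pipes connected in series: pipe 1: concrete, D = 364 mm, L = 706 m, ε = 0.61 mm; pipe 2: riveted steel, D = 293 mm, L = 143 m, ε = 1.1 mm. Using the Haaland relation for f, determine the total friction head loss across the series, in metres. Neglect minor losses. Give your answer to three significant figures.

H ≈ 13.1 m

Pipe 1: V = 1.826 m/s, Re = 4.34×10^5, ε/D = 0.00168, f = 0.02282, h_1 = f(L/D)V²/2g = 7.520 m
Pipe 2: V = 2.818 m/s, Re = 5.40×10^5, ε/D = 0.00375, f = 0.02815, h_2 = f(L/D)V²/2g = 5.560 m
Series → Q common, losses add: H = Σh = 13.08 m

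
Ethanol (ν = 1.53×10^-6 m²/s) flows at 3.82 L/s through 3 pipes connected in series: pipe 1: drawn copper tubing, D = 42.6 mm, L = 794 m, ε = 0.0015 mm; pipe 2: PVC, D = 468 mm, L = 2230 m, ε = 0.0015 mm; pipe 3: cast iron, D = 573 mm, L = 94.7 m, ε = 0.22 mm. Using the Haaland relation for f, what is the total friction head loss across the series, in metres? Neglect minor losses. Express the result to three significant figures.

H ≈ 130 m

Pipe 1: V = 2.680 m/s, Re = 7.46×10^4, ε/D = 3.52×10^-5, f = 0.01908, h_1 = f(L/D)V²/2g = 130.2 m
Pipe 2: V = 0.02221 m/s, Re = 6790, ε/D = 3.21×10^-6, f = 0.03445, h_2 = f(L/D)V²/2g = 0.004126 m
Pipe 3: V = 0.01481 m/s, Re = 5550, ε/D = 3.84×10^-4, f = 0.03690, h_3 = f(L/D)V²/2g = 6.820×10^-5 m
Series → Q common, losses add: H = Σh = 130.2 m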